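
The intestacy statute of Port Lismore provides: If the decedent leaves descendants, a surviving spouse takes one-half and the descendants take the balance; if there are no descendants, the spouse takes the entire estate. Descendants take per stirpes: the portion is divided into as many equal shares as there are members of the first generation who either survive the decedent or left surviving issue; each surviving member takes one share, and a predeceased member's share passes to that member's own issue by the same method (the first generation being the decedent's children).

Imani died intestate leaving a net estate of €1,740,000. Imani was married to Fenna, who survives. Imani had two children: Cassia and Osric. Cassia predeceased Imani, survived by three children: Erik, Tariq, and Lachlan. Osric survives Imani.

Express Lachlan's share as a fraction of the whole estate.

Fenna takes one-half of €1,740,000 = €870,000. The remaining €870,000 passes to the descendants.
The descendants' portion (€870,000) is divided into 2 shares of €435,000: Osric takes €435,000; Cassia's €435,000 share passes to Cassia's issue.
Cassia's share (€435,000) is divided into 3 shares of €145,000: Erik, Tariq, and Lachlan each take €145,000.

Lachlan receives 1/12 of the estate.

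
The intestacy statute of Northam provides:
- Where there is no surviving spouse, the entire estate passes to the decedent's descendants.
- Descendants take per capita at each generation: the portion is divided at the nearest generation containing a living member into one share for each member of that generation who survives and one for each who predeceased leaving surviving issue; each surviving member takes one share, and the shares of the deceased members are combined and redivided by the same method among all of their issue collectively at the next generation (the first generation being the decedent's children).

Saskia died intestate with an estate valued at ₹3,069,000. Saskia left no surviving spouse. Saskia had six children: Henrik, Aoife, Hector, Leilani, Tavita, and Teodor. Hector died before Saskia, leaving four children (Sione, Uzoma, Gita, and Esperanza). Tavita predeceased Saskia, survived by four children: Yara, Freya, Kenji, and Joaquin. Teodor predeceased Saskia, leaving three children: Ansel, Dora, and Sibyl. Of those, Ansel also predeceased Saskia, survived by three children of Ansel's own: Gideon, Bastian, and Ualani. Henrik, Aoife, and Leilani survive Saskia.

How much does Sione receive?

The entire ₹3,069,000 passes to the descendants.
That amount (₹3,069,000) is divided at the children's generation into 6 shares of ₹511,500. Henrik, Aoife, and Leilani each take ₹511,500. The 3 shares of the deceased (Hector, Tavita, and Teodor) are combined into a pool of ₹1,534,500.
That pool (₹1,534,500) is divided at the grandchildren's generation into 11 shares of ₹139,500. Sione, Uzoma, Gita, Esperanza, Yara, Freya, Kenji, Joaquin, Dora, and Sibyl each take ₹139,500. The remaining share for the deceased Ansel (₹139,500) is carried to the next generation.
That pool (₹139,500) is divided at the great-grandchildren's generation equally among Gideon, Bastian, and Ualani: ₹46,500 each.

Sione receives ₹139,500.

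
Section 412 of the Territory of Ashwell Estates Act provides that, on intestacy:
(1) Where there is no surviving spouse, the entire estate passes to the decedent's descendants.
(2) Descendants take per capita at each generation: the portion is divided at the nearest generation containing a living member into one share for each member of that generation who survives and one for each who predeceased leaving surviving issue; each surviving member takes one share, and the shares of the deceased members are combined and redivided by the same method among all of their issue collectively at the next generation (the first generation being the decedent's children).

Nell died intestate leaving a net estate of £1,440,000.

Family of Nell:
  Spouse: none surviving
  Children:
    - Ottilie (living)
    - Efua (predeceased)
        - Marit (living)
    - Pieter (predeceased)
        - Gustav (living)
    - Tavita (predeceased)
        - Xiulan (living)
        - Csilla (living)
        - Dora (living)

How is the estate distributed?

The entire £1,440,000 passes to the descendants.
That amount (£1,440,000) is divided at the children's generation into 4 shares of £360,000. Ottilie takes £360,000. The 3 shares of the deceased (Efua, Pieter, and Tavita) are combined into a pool of £1,080,000.
That pool (£1,080,000) is divided at the grandchildren's generation equally among Marit, Gustav, Xiulan, Csilla, and Dora: £216,000 each.

Ottilie: £360,000; Marit: £216,000; Gustav: £216,000; Xiulan: £216,000; Csilla: £216,000; Dora: £216,000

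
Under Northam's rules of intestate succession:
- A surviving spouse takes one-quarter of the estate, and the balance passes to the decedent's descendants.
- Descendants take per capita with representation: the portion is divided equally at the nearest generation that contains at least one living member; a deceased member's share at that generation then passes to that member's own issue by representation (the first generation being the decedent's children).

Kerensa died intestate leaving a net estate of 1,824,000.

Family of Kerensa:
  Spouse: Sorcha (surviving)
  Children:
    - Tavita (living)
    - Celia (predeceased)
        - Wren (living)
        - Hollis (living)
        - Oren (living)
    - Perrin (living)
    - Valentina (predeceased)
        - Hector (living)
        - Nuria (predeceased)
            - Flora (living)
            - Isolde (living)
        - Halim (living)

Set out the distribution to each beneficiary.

Sorcha: 456,000; Tavita: 342,000; Wren: 114,000; Hollis: 114,000; Oren: 114,000; Perrin: 342,000; Hector: 114,000; Flora: 57,000; Isolde: 57,000; Halim: 114,000

Sorcha takes one-quarter of 1,824,000 = 456,000. The remaining 1,368,000 passes to the descendants.
The descendants' portion (1,368,000) is divided into 4 shares of 342,000: Tavita and Perrin each take 342,000; Celia's 342,000 share passes to Celia's issue; Valentina's 342,000 share passes to Valentina's issue.
Celia's share (342,000) is divided into 3 shares of 114,000: Wren, Hollis, and Oren each take 114,000.
Valentina's share (342,000) is divided into 3 shares of 114,000: Hector and Halim each take 114,000; Nuria's 114,000 share passes to Nuria's issue.
Nuria's share (114,000) is divided into 2 shares of 57,000: Flora and Isolde each take 57,000.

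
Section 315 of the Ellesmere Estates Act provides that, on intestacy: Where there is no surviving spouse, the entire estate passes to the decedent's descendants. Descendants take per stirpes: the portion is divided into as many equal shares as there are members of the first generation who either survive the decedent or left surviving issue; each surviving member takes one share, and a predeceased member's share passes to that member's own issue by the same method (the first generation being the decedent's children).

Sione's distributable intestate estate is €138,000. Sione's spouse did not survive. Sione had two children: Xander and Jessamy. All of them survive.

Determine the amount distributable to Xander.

The entire €138,000 passes to the descendants.
That amount (€138,000) is divided into 2 shares of €69,000: Xander and Jessamy each take €69,000.

Xander receives €69,000.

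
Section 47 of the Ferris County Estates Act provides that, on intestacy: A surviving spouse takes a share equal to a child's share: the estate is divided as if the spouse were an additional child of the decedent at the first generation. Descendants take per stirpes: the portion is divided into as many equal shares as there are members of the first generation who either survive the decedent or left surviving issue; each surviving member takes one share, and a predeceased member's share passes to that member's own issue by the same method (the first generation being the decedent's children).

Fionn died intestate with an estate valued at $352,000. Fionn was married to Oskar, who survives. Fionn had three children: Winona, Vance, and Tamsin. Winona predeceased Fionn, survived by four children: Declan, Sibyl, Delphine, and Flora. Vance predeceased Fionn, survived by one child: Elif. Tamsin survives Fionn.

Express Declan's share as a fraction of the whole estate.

Declan receives 1/16 of the estate.

The spouse counts as an additional share at the children's level, so there are 4 primary shares of $88,000. Oskar takes one such share ($88,000).
The children's combined portion ($264,000) is divided into 3 shares of $88,000: Tamsin takes $88,000; Winona's $88,000 share passes to Winona's issue; Vance's $88,000 share passes to Vance's issue.
Winona's share ($88,000) is divided into 4 shares of $22,000: Declan, Sibyl, Delphine, and Flora each take $22,000.
Vance's share ($88,000) passes entirely to Elif.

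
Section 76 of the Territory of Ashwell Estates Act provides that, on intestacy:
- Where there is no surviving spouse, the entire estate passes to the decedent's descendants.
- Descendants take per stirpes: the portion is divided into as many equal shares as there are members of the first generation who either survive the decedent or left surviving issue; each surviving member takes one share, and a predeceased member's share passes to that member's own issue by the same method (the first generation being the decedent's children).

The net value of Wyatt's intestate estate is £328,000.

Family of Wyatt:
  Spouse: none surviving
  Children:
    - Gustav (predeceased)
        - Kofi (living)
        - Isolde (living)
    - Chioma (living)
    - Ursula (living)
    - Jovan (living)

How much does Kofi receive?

The entire £328,000 passes to the descendants.
That amount (£328,000) is divided into 4 shares of £82,000: Chioma, Ursula, and Jovan each take £82,000; Gustav's £82,000 share passes to Gustav's issue.
Gustav's share (£82,000) is divided into 2 shares of £41,000: Kofi and Isolde each take £41,000.

Kofi receives £41,000.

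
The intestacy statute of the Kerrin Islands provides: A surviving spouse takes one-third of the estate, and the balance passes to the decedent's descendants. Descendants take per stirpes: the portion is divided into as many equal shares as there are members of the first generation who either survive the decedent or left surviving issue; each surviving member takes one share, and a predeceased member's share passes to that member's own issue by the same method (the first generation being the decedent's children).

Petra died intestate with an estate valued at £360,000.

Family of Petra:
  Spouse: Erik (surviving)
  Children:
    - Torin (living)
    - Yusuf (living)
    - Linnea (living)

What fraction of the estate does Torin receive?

Torin receives 2/9 of the estate.

Erik takes one-third of £360,000 = £120,000. The remaining £240,000 passes to the descendants.
The descendants' portion (£240,000) is divided into 3 shares of £80,000: Torin, Yusuf, and Linnea each take £80,000.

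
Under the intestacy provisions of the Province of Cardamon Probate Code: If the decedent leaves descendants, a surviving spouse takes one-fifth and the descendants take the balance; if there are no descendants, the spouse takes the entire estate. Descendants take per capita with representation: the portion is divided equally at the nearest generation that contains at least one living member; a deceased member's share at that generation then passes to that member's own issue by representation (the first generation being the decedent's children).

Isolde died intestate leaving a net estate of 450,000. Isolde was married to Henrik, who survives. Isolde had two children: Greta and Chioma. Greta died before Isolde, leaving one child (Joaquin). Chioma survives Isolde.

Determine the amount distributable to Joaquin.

Henrik takes one-fifth of 450,000 = 90,000. The remaining 360,000 passes to the descendants.
The descendants' portion (360,000) is divided into 2 shares of 180,000: Chioma takes 180,000; Greta's 180,000 share passes to Greta's issue.
Greta's share (180,000) passes entirely to Joaquin.

Joaquin receives 180,000.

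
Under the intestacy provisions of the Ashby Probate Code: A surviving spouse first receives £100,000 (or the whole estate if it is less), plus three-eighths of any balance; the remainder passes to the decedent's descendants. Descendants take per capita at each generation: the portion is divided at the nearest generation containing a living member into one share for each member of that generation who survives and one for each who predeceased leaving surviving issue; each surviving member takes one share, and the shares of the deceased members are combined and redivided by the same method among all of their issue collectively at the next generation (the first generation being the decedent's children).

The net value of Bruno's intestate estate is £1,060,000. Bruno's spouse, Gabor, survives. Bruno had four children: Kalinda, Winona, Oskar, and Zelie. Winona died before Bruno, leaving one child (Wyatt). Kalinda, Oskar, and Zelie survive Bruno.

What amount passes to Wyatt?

Wyatt receives £150,000.

Gabor first takes £100,000, leaving a balance of £960,000. Gabor then takes three-eighths of the balance (£360,000), for a total of £460,000. The remaining £600,000 passes to the descendants.
The descendants' portion (£600,000) is divided at the children's generation into 4 shares of £150,000. Kalinda, Oskar, and Zelie each take £150,000. The remaining share for the deceased Winona (£150,000) is carried to the next generation.
That pool (£150,000) passes entirely to Wyatt, the sole taker at the grandchildren's generation.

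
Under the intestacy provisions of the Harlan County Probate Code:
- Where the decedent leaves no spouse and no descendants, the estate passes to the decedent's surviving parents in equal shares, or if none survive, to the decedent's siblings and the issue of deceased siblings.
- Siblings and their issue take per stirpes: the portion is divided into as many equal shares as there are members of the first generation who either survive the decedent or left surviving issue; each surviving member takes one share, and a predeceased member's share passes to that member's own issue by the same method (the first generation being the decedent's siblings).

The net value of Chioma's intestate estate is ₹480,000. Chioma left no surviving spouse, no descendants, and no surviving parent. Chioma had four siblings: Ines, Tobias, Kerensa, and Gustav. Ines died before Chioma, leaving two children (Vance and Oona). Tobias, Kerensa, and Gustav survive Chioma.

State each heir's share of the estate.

The entire ₹480,000 passes to the siblings and their issue.
That amount (₹480,000) is divided into 4 shares of ₹120,000: Tobias, Kerensa, and Gustav each take ₹120,000; Ines's ₹120,000 share passes to Ines's issue.
Ines's share (₹120,000) is divided into 2 shares of ₹60,000: Vance and Oona each take ₹60,000.

Vance: ₹60,000; Oona: ₹60,000; Tobias: ₹120,000; Kerensa: ₹120,000; Gustav: ₹120,000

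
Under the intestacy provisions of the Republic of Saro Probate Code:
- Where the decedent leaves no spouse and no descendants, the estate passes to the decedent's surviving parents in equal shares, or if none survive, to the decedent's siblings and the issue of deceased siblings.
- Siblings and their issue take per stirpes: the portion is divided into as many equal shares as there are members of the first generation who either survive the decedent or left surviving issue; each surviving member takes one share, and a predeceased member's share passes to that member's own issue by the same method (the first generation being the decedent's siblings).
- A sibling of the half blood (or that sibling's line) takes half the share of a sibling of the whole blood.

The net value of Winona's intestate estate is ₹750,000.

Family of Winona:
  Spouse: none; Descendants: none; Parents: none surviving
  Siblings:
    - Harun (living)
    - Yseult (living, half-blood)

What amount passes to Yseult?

The entire ₹750,000 passes to the siblings and their issue.
Counting each half-blood sibling's line as half a unit, there are 3/2 units in ₹750,000, so one unit is ₹500,000. Whole-blood lines (Harun) take ₹500,000 each; half-blood lines (Yseult) take ₹250,000 each.

Yseult receives ₹250,000.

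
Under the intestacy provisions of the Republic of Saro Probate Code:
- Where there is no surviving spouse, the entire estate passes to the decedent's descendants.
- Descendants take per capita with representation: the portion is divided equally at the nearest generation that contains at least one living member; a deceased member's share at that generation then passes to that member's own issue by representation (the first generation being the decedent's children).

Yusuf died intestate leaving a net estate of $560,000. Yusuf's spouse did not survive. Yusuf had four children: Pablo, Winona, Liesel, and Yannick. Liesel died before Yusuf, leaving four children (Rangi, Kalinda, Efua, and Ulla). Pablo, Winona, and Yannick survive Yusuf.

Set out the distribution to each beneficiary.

Pablo: $140,000; Winona: $140,000; Rangi: $35,000; Kalinda: $35,000; Efua: $35,000; Ulla: $35,000; Yannick: $140,000

The entire $560,000 passes to the descendants.
That amount ($560,000) is divided into 4 shares of $140,000: Pablo, Winona, and Yannick each take $140,000; Liesel's $140,000 share passes to Liesel's issue.
Liesel's share ($140,000) is divided into 4 shares of $35,000: Rangi, Kalinda, Efua, and Ulla each take $35,000.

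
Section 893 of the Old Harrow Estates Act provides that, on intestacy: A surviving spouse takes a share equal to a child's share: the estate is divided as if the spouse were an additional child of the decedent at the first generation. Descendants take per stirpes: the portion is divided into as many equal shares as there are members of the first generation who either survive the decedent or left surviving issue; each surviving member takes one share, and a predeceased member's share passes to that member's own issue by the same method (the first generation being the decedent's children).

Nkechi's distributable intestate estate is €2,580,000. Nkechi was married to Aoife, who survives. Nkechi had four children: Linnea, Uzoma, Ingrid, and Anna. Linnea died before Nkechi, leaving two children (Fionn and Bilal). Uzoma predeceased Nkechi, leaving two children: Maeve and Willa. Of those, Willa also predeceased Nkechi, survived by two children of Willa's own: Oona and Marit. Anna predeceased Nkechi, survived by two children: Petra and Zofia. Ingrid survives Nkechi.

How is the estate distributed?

The spouse counts as an additional share at the children's level, so there are 5 primary shares of €516,000. Aoife takes one such share (€516,000).
The children's combined portion (€2,064,000) is divided into 4 shares of €516,000: Ingrid takes €516,000; Linnea's €516,000 share passes to Linnea's issue; Uzoma's €516,000 share passes to Uzoma's issue; Anna's €516,000 share passes to Anna's issue.
Linnea's share (€516,000) is divided into 2 shares of €258,000: Fionn and Bilal each take €258,000.
Uzoma's share (€516,000) is divided into 2 shares of €258,000: Maeve takes €258,000; Willa's €258,000 share passes to Willa's issue.
Willa's share (€258,000) is divided into 2 shares of €129,000: Oona and Marit each take €129,000.
Anna's share (€516,000) is divided into 2 shares of €258,000: Petra and Zofia each take €258,000.

Aoife: €516,000; Fionn: €258,000; Bilal: €258,000; Maeve: €258,000; Oona: €129,000; Marit: €129,000; Ingrid: €516,000; Petra: €258,000; Zofia: €258,000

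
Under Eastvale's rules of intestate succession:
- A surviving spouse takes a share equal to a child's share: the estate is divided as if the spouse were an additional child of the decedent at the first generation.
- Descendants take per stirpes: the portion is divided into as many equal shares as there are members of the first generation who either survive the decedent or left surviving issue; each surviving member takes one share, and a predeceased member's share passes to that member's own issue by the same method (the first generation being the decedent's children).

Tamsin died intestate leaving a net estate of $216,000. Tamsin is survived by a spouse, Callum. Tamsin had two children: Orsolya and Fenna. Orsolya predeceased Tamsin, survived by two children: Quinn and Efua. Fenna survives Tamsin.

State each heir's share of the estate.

Callum: $72,000; Quinn: $36,000; Efua: $36,000; Fenna: $72,000

The spouse counts as an additional share at the children's level, so there are 3 primary shares of $72,000. Callum takes one such share ($72,000).
The children's combined portion ($144,000) is divided into 2 shares of $72,000: Fenna takes $72,000; Orsolya's $72,000 share passes to Orsolya's issue.
Orsolya's share ($72,000) is divided into 2 shares of $36,000: Quinn and Efua each take $36,000.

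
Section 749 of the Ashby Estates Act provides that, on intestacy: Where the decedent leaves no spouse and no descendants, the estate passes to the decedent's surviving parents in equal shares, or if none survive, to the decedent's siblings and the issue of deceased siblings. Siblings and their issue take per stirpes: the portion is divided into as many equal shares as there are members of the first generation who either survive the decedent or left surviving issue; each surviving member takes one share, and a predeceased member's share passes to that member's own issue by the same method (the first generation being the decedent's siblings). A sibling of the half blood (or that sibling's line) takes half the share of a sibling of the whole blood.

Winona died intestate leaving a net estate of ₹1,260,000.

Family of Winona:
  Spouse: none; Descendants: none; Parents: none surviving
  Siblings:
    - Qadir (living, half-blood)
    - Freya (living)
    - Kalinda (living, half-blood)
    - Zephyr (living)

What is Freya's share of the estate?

The entire ₹1,260,000 passes to the siblings and their issue.
Counting each half-blood sibling's line as half a unit, there are 3 units in ₹1,260,000, so one unit is ₹420,000. Whole-blood lines (Freya and Zephyr) take ₹420,000 each; half-blood lines (Qadir and Kalinda) take ₹210,000 each.

Freya receives ₹420,000.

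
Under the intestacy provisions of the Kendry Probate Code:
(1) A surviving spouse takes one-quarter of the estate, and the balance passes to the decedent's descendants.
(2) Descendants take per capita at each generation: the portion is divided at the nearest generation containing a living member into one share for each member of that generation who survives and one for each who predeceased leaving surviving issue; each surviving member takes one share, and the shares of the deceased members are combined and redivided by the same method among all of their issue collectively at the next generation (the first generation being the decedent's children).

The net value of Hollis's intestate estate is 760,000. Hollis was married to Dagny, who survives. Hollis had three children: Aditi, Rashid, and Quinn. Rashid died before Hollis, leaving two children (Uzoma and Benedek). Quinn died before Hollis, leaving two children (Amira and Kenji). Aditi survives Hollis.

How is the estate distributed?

Dagny: 190,000; Aditi: 190,000; Uzoma: 95,000; Benedek: 95,000; Amira: 95,000; Kenji: 95,000

Dagny takes one-quarter of 760,000 = 190,000. The remaining 570,000 passes to the descendants.
The descendants' portion (570,000) is divided at the children's generation into 3 shares of 190,000. Aditi takes 190,000. The 2 shares of the deceased (Rashid and Quinn) are combined into a pool of 380,000.
That pool (380,000) is divided at the grandchildren's generation equally among Uzoma, Benedek, Amira, and Kenji: 95,000 each.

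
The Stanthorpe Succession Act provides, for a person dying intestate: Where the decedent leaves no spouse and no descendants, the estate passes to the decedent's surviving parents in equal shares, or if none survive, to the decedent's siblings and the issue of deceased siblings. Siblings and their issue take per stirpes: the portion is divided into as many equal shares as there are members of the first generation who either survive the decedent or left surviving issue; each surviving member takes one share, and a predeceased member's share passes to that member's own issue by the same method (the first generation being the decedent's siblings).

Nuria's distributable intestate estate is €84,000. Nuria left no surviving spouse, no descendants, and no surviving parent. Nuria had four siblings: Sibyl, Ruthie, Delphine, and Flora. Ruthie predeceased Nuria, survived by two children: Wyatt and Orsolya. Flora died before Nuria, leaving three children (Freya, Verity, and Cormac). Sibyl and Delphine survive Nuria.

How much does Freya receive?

Freya receives €7,000.

The entire €84,000 passes to the siblings and their issue.
That amount (€84,000) is divided into 4 shares of €21,000: Sibyl and Delphine each take €21,000; Ruthie's €21,000 share passes to Ruthie's issue; Flora's €21,000 share passes to Flora's issue.
Ruthie's share (€21,000) is divided into 2 shares of €10,500: Wyatt and Orsolya each take €10,500.
Flora's share (€21,000) is divided into 3 shares of €7,000: Freya, Verity, and Cormac each take €7,000.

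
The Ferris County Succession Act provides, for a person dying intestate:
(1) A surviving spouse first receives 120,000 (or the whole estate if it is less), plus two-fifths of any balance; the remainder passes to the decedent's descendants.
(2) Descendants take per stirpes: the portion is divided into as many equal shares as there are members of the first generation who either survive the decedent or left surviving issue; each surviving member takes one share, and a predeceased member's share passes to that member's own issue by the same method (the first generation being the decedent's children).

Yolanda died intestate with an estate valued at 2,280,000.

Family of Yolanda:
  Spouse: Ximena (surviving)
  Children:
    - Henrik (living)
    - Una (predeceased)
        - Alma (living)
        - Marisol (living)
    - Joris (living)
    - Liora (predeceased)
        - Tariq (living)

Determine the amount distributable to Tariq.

Ximena first takes 120,000, leaving a balance of 2,160,000. Ximena then takes two-fifths of the balance (864,000), for a total of 984,000. The remaining 1,296,000 passes to the descendants.
The descendants' portion (1,296,000) is divided into 4 shares of 324,000: Henrik and Joris each take 324,000; Una's 324,000 share passes to Una's issue; Liora's 324,000 share passes to Liora's issue.
Una's share (324,000) is divided into 2 shares of 162,000: Alma and Marisol each take 162,000.
Liora's share (324,000) passes entirely to Tariq.

Tariq receives 324,000.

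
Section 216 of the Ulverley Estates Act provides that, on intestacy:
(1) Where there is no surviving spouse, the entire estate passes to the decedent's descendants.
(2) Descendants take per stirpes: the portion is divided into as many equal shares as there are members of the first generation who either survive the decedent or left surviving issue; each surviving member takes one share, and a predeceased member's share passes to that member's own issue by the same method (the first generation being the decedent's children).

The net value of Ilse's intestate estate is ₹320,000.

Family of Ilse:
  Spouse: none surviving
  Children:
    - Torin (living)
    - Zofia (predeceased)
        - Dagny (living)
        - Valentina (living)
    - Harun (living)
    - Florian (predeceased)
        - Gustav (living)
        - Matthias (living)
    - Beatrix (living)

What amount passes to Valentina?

The entire ₹320,000 passes to the descendants.
That amount (₹320,000) is divided into 5 shares of ₹64,000: Torin, Harun, and Beatrix each take ₹64,000; Zofia's ₹64,000 share passes to Zofia's issue; Florian's ₹64,000 share passes to Florian's issue.
Zofia's share (₹64,000) is divided into 2 shares of ₹32,000: Dagny and Valentina each take ₹32,000.
Florian's share (₹64,000) is divided into 2 shares of ₹32,000: Gustav and Matthias each take ₹32,000.

Valentina receives ₹32,000.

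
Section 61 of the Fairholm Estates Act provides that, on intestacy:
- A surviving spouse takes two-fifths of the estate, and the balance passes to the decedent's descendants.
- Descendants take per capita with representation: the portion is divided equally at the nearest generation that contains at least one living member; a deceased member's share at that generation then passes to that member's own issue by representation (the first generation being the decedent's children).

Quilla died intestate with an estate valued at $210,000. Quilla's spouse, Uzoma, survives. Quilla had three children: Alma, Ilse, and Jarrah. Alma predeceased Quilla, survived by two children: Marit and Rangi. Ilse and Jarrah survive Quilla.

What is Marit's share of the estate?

Marit receives $21,000.

Uzoma takes two-fifths of $210,000 = $84,000. The remaining $126,000 passes to the descendants.
The descendants' portion ($126,000) is divided into 3 shares of $42,000: Ilse and Jarrah each take $42,000; Alma's $42,000 share passes to Alma's issue.
Alma's share ($42,000) is divided into 2 shares of $21,000: Marit and Rangi each take $21,000.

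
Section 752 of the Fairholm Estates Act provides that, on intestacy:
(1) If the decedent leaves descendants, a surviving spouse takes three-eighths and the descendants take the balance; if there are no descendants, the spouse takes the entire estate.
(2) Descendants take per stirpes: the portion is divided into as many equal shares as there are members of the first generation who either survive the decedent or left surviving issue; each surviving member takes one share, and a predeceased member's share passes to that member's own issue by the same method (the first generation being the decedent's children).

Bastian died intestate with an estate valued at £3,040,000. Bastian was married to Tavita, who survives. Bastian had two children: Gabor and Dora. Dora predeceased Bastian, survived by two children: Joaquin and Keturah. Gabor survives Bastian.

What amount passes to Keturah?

Keturah receives £475,000.

Tavita takes three-eighths of £3,040,000 = £1,140,000. The remaining £1,900,000 passes to the descendants.
The descendants' portion (£1,900,000) is divided into 2 shares of £950,000: Gabor takes £950,000; Dora's £950,000 share passes to Dora's issue.
Dora's share (£950,000) is divided into 2 shares of £475,000: Joaquin and Keturah each take £475,000.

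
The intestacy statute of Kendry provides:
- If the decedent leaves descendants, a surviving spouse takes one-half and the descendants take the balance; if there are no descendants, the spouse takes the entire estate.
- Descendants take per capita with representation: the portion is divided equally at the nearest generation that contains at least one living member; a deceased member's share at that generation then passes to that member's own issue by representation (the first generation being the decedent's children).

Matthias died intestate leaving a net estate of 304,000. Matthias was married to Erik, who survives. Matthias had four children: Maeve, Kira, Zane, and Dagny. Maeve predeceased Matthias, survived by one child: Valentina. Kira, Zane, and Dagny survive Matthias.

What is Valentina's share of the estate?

Erik takes one-half of 304,000 = 152,000. The remaining 152,000 passes to the descendants.
The descendants' portion (152,000) is divided into 4 shares of 38,000: Kira, Zane, and Dagny each take 38,000; Maeve's 38,000 share passes to Maeve's issue.
Maeve's share (38,000) passes entirely to Valentina.

Valentina receives 38,000.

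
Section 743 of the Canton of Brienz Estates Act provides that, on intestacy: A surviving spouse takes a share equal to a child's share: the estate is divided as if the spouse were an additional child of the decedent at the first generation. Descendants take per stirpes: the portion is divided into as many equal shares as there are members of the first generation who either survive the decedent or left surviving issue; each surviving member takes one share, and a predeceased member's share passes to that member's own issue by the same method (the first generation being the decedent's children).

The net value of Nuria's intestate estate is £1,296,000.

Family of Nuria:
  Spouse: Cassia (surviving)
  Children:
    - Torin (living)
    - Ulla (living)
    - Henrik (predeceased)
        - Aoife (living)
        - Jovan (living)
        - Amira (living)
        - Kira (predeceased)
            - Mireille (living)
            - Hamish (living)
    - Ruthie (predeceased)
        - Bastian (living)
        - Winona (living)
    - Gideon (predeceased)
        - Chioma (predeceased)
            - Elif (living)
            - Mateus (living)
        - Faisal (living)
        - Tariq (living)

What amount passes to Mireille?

The spouse counts as an additional share at the children's level, so there are 6 primary shares of £216,000. Cassia takes one such share (£216,000).
The children's combined portion (£1,080,000) is divided into 5 shares of £216,000: Torin and Ulla each take £216,000; Henrik's £216,000 share passes to Henrik's issue; Ruthie's £216,000 share passes to Ruthie's issue; Gideon's £216,000 share passes to Gideon's issue.
Henrik's share (£216,000) is divided into 4 shares of £54,000: Aoife, Jovan, and Amira each take £54,000; Kira's £54,000 share passes to Kira's issue.
Kira's share (£54,000) is divided into 2 shares of £27,000: Mireille and Hamish each take £27,000.
Ruthie's share (£216,000) is divided into 2 shares of £108,000: Bastian and Winona each take £108,000.
Gideon's share (£216,000) is divided into 3 shares of £72,000: Faisal and Tariq each take £72,000; Chioma's £72,000 share passes to Chioma's issue.
Chioma's share (£72,000) is divided into 2 shares of £36,000: Elif and Mateus each take £36,000.

Mireille receives £27,000.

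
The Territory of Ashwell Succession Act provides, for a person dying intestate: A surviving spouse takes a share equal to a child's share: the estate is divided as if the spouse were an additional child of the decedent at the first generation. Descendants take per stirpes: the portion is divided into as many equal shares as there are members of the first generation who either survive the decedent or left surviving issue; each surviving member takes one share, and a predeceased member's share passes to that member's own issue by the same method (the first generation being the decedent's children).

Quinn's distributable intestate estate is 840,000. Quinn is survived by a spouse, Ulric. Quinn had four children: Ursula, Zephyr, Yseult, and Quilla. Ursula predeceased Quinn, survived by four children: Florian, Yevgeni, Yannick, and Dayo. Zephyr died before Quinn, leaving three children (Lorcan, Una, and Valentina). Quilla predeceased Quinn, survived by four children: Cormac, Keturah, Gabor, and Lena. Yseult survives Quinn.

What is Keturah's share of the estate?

Keturah receives 42,000.

The spouse counts as an additional share at the children's level, so there are 5 primary shares of 168,000. Ulric takes one such share (168,000).
The children's combined portion (672,000) is divided into 4 shares of 168,000: Yseult takes 168,000; Ursula's 168,000 share passes to Ursula's issue; Zephyr's 168,000 share passes to Zephyr's issue; Quilla's 168,000 share passes to Quilla's issue.
Ursula's share (168,000) is divided into 4 shares of 42,000: Florian, Yevgeni, Yannick, and Dayo each take 42,000.
Zephyr's share (168,000) is divided into 3 shares of 56,000: Lorcan, Una, and Valentina each take 56,000.
Quilla's share (168,000) is divided into 4 shares of 42,000: Cormac, Keturah, Gabor, and Lena each take 42,000.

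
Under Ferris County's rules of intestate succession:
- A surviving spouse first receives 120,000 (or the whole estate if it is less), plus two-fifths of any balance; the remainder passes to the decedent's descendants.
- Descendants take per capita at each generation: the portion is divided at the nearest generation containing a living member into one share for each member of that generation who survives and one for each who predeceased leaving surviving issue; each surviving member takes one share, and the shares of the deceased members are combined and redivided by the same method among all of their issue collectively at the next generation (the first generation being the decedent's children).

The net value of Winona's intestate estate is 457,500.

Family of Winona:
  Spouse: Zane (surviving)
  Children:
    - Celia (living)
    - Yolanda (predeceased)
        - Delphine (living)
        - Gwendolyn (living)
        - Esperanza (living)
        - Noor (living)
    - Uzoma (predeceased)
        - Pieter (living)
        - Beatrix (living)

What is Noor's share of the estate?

Zane first takes 120,000, leaving a balance of 337,500. Zane then takes two-fifths of the balance (135,000), for a total of 255,000. The remaining 202,500 passes to the descendants.
The descendants' portion (202,500) is divided at the children's generation into 3 shares of 67,500. Celia takes 67,500. The 2 shares of the deceased (Yolanda and Uzoma) are combined into a pool of 135,000.
That pool (135,000) is divided at the grandchildren's generation equally among Delphine, Gwendolyn, Esperanza, Noor, Pieter, and Beatrix: 22,500 each.

Noor receives 22,500.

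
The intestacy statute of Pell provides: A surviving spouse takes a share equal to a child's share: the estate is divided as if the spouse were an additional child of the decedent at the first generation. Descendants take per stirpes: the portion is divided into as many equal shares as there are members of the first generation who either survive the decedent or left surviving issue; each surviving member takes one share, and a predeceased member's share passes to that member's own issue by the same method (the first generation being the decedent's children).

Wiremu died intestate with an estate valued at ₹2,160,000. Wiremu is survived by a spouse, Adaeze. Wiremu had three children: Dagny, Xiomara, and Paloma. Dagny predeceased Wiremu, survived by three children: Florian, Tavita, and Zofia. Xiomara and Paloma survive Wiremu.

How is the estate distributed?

Adaeze: ₹540,000; Florian: ₹180,000; Tavita: ₹180,000; Zofia: ₹180,000; Xiomara: ₹540,000; Paloma: ₹540,000

The spouse counts as an additional share at the children's level, so there are 4 primary shares of ₹540,000. Adaeze takes one such share (₹540,000).
The children's combined portion (₹1,620,000) is divided into 3 shares of ₹540,000: Xiomara and Paloma each take ₹540,000; Dagny's ₹540,000 share passes to Dagny's issue.
Dagny's share (₹540,000) is divided into 3 shares of ₹180,000: Florian, Tavita, and Zofia each take ₹180,000.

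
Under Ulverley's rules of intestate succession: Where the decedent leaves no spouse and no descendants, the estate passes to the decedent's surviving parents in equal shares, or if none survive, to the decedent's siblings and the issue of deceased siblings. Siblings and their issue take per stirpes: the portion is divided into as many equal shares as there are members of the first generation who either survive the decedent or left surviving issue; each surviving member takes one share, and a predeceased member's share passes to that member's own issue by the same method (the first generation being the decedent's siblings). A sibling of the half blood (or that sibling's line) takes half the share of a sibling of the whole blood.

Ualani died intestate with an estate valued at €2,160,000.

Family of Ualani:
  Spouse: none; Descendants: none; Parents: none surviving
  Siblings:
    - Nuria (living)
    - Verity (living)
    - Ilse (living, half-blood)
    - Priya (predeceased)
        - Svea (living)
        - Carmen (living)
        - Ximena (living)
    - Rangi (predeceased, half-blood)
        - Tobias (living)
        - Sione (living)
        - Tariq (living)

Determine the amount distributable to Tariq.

Tariq receives €90,000.

The entire €2,160,000 passes to the siblings and their issue.
Counting each half-blood sibling's line as half a unit, there are 4 units in €2,160,000, so one unit is €540,000. Whole-blood lines (Nuria, Verity, and Priya) take €540,000 each; half-blood lines (Ilse and Rangi) take €270,000 each.
Priya's share (€540,000) is divided into 3 shares of €180,000: Svea, Carmen, and Ximena each take €180,000.
Rangi's share (€270,000) is divided into 3 shares of €90,000: Tobias, Sione, and Tariq each take €90,000.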